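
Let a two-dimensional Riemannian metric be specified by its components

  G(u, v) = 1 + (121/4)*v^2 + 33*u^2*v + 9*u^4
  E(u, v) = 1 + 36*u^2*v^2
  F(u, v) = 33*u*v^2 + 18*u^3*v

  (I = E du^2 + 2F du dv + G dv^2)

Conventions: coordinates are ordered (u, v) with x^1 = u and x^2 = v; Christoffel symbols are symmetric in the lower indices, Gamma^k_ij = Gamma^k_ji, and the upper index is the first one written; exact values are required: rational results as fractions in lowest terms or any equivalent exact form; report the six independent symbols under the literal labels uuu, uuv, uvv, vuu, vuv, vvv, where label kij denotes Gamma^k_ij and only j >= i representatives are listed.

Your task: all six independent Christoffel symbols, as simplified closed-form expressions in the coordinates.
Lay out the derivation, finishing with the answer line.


E = 1 + 36*u^2*v^2; F = 33*u*v^2 + 18*u^3*v; G = 1 + (121/4)*v^2 + 33*u^2*v + 9*u^4
Gamma^k_ij = (1/2) g^{kl} (d_i g_jl + d_j g_il - d_l g_ij), with g^inv = (1/(EG-F^2)) [[G, -F], [-F, E]]
first partials: E_u = 72*u*v^2, E_v = 72*u^2*v, F_u = 33*v^2 + 54*u^2*v, F_v = 66*u*v + 18*u^3, G_u = 66*u*v + 36*u^3, G_v = (121/2)*v + 33*u^2
D = EG - F^2 = 1 + (121/4)*v^2 + 33*u^2*v + 36*u^2*v^2 + 9*u^4
expanded: Gamma^u_uu = (G E_u - 2F F_u + F E_v)/(2D), Gamma^u_uv = (G E_v - F G_u)/(2D), Gamma^u_vv = (2G F_v - G G_u - F G_v)/(2D), Gamma^v_uu = (2E F_u - E E_v - F E_u)/(2D), Gamma^v_uv = (E G_u - F E_v)/(2D), Gamma^v_vv = (E G_v - 2F F_v + F G_u)/(2D); substitute and cancel common factors

Answer: Gamma_uuu = 144*u*v^2/(36*u^4 + 144*u^2*v^2 + 132*u^2*v + 121*v^2 + 4), Gamma_uuv = 144*u^2*v/(36*u^4 + 144*u^2*v^2 + 132*u^2*v + 121*v^2 + 4), Gamma_uvv = 132*u*v/(36*u^4 + 144*u^2*v^2 + 132*u^2*v + 121*v^2 + 4), Gamma_vuu = (72*u^2*v + 132*v^2)/(36*u^4 + 144*u^2*v^2 + 132*u^2*v + 121*v^2 + 4), Gamma_vuv = (72*u^3 + 132*u*v)/(36*u^4 + 144*u^2*v^2 + 132*u^2*v + 121*v^2 + 4), Gamma_vvv = (66*u^2 + 121*v)/(36*u^4 + 144*u^2*v^2 + 132*u^2*v + 121*v^2 + 4)


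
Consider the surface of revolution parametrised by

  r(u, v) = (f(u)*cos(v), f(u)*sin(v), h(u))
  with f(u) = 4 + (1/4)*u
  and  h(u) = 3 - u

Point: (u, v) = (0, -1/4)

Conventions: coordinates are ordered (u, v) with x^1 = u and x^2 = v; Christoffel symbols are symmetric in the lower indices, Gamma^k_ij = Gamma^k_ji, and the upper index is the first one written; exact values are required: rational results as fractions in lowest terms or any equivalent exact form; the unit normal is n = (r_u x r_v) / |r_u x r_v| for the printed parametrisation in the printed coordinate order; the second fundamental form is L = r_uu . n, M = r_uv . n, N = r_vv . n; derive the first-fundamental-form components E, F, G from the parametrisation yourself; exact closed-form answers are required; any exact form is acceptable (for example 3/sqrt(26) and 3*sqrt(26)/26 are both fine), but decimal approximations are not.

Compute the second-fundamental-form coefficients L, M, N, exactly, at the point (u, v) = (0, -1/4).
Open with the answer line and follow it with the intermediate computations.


Answer: L = 0, M = 0, N = -16*sqrt(17)/17

f = 4, f' = 1/4, f'' = 0, h' = -1, h'' = 0
E = 17/16, F = 0, G = 16; answer radicand W^2 = 17/16
unnormalised second-form numerators: l = 0, m = 0, n = -4; L = l/sqrt(17/16), and similarly M = m/sqrt(W^2), N = n/sqrt(W^2)


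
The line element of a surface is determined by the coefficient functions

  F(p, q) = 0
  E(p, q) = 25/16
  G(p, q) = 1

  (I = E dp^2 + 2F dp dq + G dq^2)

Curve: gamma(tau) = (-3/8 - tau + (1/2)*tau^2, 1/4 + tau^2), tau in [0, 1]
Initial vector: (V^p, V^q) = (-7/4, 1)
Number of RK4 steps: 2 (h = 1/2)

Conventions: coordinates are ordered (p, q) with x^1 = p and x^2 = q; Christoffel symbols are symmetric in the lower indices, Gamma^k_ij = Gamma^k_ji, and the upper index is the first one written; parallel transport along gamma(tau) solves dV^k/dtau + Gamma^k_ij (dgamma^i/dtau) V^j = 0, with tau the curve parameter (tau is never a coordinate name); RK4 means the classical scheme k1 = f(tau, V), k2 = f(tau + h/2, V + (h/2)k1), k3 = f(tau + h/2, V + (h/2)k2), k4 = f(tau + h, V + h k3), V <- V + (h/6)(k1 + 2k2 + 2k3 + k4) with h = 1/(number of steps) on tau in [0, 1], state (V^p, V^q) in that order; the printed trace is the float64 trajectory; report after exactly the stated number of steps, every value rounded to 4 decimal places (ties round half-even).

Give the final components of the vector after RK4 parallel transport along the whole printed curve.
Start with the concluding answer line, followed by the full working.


Answer: V^p = -1.7500, V^q = 1.0000

gamma'(tau) = (-1 + tau, 2*tau); f(tau, V)^k = -Gamma^k_ij(gamma(tau)) gamma'^i(tau) V^j; h = 1/2; intermediate values shown to 6 dp
curve data and Christoffel symbols at the stage parameters:
  tau = 0.000000: gamma = (-0.375000, 0.250000), gamma' = (-1.000000, 0.000000); Gamma_ppp = 0.000000, Gamma_ppq = 0.000000, Gamma_pqq = 0.000000, Gamma_qpp = 0.000000, Gamma_qpq = 0.000000, Gamma_qqq = 0.000000
  tau = 0.250000: gamma = (-0.593750, 0.312500), gamma' = (-0.750000, 0.500000); Gamma_ppp = 0.000000, Gamma_ppq = 0.000000, Gamma_pqq = 0.000000, Gamma_qpp = 0.000000, Gamma_qpq = 0.000000, Gamma_qqq = 0.000000
  tau = 0.500000: gamma = (-0.750000, 0.500000), gamma' = (-0.500000, 1.000000); Gamma_ppp = 0.000000, Gamma_ppq = 0.000000, Gamma_pqq = 0.000000, Gamma_qpp = 0.000000, Gamma_qpq = 0.000000, Gamma_qqq = 0.000000
  tau = 0.750000: gamma = (-0.843750, 0.812500), gamma' = (-0.250000, 1.500000); Gamma_ppp = 0.000000, Gamma_ppq = 0.000000, Gamma_pqq = 0.000000, Gamma_qpp = 0.000000, Gamma_qpq = 0.000000, Gamma_qqq = 0.000000
  tau = 1.000000: gamma = (-0.875000, 1.250000), gamma' = (0.000000, 2.000000); Gamma_ppp = 0.000000, Gamma_ppq = 0.000000, Gamma_pqq = 0.000000, Gamma_qpp = 0.000000, Gamma_qpq = 0.000000, Gamma_qqq = 0.000000
step 0: V^p = -1.7500, V^q = 1.0000
step 1: k1 = (0.000000, 0.000000), k2 = (0.000000, 0.000000), k3 = (0.000000, 0.000000), k4 = (0.000000, 0.000000); V <- V + (h/6)(k1 + 2k2 + 2k3 + k4): V^p = -1.7500, V^q = 1.0000
step 2: k1 = (0.000000, 0.000000), k2 = (0.000000, 0.000000), k3 = (0.000000, 0.000000), k4 = (0.000000, 0.000000); V <- V + (h/6)(k1 + 2k2 + 2k3 + k4): V^p = -1.7500, V^q = 1.0000


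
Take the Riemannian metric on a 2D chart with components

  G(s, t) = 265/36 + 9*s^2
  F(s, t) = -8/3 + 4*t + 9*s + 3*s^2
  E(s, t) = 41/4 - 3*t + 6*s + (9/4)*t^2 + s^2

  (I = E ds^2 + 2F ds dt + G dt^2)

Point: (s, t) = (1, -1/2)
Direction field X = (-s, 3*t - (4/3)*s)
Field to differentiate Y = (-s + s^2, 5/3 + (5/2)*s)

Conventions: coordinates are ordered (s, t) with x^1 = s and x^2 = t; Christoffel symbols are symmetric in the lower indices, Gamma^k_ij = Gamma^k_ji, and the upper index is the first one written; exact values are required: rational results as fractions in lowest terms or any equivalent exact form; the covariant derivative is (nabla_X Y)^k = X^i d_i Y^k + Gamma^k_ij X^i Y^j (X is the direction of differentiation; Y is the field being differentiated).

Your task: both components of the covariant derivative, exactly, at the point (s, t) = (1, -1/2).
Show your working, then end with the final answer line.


E = 309/16, F = 22/3, G = 589/36 at the point
E_s = 8, E_t = -21/4, F_s = 15, F_t = 4, G_s = 18, G_t = 0
EG - F^2 = 151025/576;  g^inv = (576/151025) * [[589/36, -22/3], [-22/3, 309/16]]
first-kind symbols [ij,l] = (1/2)(d_i g_jl + d_j g_il - d_l g_ij): [ss,s] = E_s/2 = 4, [ss,t] = F_s - E_t/2 = 141/8, [st,s] = E_t/2 = -21/8, [st,t] = G_s/2 = 9, [tt,s] = F_t - G_s/2 = -5, [tt,t] = G_t/2 = 0
Gamma^s_ij = (G*[ij,s] - F*[ij,t])/(EG - F^2), Gamma^t_ij = (E*[ij,t] - F*[ij,s])/(EG - F^2)
Gamma_sss = -36752/151025, Gamma_sst = -62754/151025, Gamma_stt = -9424/30205, Gamma_tss = 358329/302050, Gamma_tst = 111204/151025, Gamma_ttt = 4224/30205
X = (-1, -17/6), Y = (0, 25/6) at the point

Answer: (nabla_X Y)^s = 240022/54369, (nabla_X Y)^t = -261659/36246


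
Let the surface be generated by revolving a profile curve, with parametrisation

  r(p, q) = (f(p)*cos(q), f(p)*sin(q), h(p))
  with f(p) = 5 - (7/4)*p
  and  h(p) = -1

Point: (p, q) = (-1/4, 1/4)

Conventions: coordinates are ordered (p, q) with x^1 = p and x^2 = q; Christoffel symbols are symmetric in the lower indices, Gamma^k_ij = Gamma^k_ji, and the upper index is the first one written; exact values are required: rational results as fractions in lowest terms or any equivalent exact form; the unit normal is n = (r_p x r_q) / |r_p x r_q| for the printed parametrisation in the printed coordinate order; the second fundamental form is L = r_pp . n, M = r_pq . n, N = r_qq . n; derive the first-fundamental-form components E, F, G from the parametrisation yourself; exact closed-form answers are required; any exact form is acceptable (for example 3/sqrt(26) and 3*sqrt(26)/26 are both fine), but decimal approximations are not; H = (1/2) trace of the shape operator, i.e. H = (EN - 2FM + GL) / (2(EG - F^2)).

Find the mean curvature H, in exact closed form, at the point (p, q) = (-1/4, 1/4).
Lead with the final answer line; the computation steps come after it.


Answer: H = 0

f = 87/16, f' = -7/4, f'' = 0, h' = 0, h'' = 0
E = 49/16, F = 0, G = 7569/256; answer radicand W^2 = 49/16
unnormalised second-form numerators: l = 0, m = 0, n = 0; L = l/sqrt(49/16), and similarly M = m/sqrt(W^2), N = n/sqrt(W^2)
H = (E*n - 2*F*m + G*l) / (2*(EG - F^2)*sqrt(W^2)); E*n - 2*F*m + G*l = 0, EG - F^2 = 370881/4096, so H = (0)/sqrt(49/16)


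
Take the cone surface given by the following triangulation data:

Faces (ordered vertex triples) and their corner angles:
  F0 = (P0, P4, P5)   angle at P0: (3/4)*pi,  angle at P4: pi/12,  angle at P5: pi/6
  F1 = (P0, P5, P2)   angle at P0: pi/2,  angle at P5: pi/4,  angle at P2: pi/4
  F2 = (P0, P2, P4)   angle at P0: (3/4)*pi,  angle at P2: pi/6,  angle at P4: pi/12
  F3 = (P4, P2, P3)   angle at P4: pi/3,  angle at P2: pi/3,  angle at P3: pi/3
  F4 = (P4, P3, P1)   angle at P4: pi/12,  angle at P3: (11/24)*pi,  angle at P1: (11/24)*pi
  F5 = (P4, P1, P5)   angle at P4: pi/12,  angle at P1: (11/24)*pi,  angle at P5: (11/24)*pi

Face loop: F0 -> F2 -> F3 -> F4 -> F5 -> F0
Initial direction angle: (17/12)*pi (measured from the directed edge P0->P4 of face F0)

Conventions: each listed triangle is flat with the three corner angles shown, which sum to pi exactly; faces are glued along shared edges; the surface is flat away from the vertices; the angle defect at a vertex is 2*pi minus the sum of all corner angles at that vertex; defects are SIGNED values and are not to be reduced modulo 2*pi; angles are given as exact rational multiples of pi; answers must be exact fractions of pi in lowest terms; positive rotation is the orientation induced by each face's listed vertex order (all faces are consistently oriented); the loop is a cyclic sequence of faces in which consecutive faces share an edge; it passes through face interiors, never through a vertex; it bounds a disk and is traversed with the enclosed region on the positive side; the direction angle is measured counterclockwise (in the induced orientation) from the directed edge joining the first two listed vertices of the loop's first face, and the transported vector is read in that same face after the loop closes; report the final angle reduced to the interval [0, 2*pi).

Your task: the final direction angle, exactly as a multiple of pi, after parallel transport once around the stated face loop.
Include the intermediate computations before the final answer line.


enclosed vertex P4: corner angles sum to (2/3)*pi, defect = 2*pi - (2/3)*pi = (4/3)*pi
adding the enclosed defects to the starting angle (mod 2*pi, induced orientation) gives the holonomy
final angle = (17/12)*pi + (4/3)*pi = (3/4)*pi (mod 2*pi)

Answer: final direction angle = (3/4)*pi


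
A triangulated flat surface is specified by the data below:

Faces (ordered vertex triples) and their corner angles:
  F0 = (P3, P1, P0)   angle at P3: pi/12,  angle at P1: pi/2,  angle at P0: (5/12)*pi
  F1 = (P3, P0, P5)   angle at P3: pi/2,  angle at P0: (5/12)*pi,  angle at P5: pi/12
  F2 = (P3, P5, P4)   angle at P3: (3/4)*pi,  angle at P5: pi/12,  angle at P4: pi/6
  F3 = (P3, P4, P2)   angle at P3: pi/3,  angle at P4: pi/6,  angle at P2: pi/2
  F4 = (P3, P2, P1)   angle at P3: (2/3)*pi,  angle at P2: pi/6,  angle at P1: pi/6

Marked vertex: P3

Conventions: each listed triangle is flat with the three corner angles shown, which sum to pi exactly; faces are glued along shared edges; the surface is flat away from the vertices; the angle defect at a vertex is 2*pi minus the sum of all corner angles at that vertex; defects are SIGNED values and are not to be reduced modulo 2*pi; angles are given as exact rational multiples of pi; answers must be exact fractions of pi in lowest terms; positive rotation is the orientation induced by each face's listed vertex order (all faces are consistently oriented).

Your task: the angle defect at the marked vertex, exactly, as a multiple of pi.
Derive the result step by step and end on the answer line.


Sum of corner angles at P3: (7/3)*pi
defect = 2*pi - (7/3)*pi

Answer: defect(P3) = -pi/3


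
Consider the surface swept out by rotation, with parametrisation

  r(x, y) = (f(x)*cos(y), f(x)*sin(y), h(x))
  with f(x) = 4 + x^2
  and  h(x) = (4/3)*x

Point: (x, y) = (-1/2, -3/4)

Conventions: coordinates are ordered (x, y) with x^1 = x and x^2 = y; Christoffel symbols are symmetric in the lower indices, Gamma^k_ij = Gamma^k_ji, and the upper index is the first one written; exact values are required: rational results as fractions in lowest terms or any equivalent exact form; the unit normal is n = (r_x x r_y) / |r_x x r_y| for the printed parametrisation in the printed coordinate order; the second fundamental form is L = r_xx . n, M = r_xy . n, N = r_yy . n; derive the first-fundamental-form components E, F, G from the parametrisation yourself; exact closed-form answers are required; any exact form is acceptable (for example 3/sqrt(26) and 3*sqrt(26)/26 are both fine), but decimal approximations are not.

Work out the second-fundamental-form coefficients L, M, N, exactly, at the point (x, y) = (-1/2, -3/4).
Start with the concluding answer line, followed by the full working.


Answer: L = -8/5, M = 0, N = 17/5

f = 17/4, f' = -1, f'' = 2, h' = 4/3, h'' = 0
E = 25/9, F = 0, G = 289/16; answer radicand W^2 = 25/9
unnormalised second-form numerators: l = -8/3, m = 0, n = 17/3; L = l/sqrt(25/9), and similarly M = m/sqrt(W^2), N = n/sqrt(W^2)


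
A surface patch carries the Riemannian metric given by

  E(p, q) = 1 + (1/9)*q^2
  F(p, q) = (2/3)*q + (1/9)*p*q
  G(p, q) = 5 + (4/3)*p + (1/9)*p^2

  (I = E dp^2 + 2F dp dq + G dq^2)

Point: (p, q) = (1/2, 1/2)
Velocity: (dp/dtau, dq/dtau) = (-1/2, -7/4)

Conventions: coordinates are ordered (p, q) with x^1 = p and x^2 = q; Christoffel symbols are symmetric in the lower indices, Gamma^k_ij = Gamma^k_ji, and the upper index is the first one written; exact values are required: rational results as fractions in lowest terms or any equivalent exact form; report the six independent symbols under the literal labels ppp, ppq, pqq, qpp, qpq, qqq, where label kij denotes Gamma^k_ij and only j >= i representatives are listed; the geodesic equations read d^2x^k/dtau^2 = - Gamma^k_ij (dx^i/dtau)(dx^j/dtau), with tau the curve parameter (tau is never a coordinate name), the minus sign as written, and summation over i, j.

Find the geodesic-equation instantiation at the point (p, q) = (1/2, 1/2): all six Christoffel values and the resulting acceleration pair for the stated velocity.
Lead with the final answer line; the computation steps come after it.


Answer: Gamma_ppp = 0, Gamma_ppq = 1/103, Gamma_pqq = 0, Gamma_qpp = 0, Gamma_qpq = 13/103, Gamma_qqq = 0; accelerations (d^2p/dtau^2, d^2q/dtau^2) = (-7/412, -91/412)

E = 37/36, F = 13/36, G = 205/36 at the point
E_p = 0, E_q = 1/9, F_p = 1/18, F_q = 13/18, G_p = 13/9, G_q = 0
EG - F^2 = 103/18;  g^inv = (18/103) * [[205/36, -13/36], [-13/36, 37/36]]
first-kind symbols [ij,l] = (1/2)(d_i g_jl + d_j g_il - d_l g_ij): [pp,p] = E_p/2 = 0, [pp,q] = F_p - E_q/2 = 0, [pq,p] = E_q/2 = 1/18, [pq,q] = G_p/2 = 13/18, [qq,p] = F_q - G_p/2 = 0, [qq,q] = G_q/2 = 0
Gamma^p_ij = (G*[ij,p] - F*[ij,q])/(EG - F^2), Gamma^q_ij = (E*[ij,q] - F*[ij,p])/(EG - F^2)
Gamma_ppp = 0, Gamma_ppq = 1/103, Gamma_pqq = 0, Gamma_qpp = 0, Gamma_qpq = 13/103, Gamma_qqq = 0
d^2p/dtau^2 = -(Gamma_ppp*(-1/2)^2 + 2*Gamma_ppq*(-1/2)*(-7/4) + Gamma_pqq*(-7/4)^2) = -7/412
d^2q/dtau^2 = -(Gamma_qpp*(-1/2)^2 + 2*Gamma_qpq*(-1/2)*(-7/4) + Gamma_qqq*(-7/4)^2) = -91/412


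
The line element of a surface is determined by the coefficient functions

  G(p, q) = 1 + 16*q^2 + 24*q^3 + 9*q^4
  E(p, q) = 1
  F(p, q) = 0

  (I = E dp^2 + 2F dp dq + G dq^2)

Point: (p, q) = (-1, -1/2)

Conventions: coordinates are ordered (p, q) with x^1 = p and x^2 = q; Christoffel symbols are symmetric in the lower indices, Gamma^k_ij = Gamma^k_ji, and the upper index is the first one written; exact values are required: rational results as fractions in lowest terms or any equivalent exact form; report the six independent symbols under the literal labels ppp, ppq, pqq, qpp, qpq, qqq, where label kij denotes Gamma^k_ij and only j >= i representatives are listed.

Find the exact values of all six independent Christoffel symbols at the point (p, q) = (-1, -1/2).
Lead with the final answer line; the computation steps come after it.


Answer: Gamma_ppp = 0, Gamma_ppq = 0, Gamma_pqq = 0, Gamma_qpp = 0, Gamma_qpq = 0, Gamma_qqq = -20/41

E = 1, F = 0, G = 41/16 at the point
E_p = 0, E_q = 0, F_p = 0, F_q = 0, G_p = 0, G_q = -5/2
EG - F^2 = 41/16;  g^inv = (16/41) * [[41/16, 0], [0, 1]]
first-kind symbols [ij,l] = (1/2)(d_i g_jl + d_j g_il - d_l g_ij): [pp,p] = E_p/2 = 0, [pp,q] = F_p - E_q/2 = 0, [pq,p] = E_q/2 = 0, [pq,q] = G_p/2 = 0, [qq,p] = F_q - G_p/2 = 0, [qq,q] = G_q/2 = -5/4
Gamma^p_ij = (G*[ij,p] - F*[ij,q])/(EG - F^2), Gamma^q_ij = (E*[ij,q] - F*[ij,p])/(EG - F^2)


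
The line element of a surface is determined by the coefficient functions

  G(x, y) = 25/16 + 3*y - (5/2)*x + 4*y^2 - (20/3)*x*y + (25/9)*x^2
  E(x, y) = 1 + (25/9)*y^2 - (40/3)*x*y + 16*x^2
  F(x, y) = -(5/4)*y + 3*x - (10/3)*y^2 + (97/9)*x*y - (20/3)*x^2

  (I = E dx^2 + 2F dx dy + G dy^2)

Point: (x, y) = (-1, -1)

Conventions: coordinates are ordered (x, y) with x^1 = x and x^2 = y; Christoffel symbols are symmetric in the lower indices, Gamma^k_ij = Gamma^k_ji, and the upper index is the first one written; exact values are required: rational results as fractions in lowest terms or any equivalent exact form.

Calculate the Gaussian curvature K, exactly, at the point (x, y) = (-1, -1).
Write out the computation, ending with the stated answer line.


E = 58/9, F = -35/36, G = 169/144, EG - F^2 = 953/144 at the point
E_x = -56/3, E_y = 70/9, F_x = 50/9, F_y = -193/36, G_x = -25/18, G_y = 5/3
E_yy = 50/9, F_xy = 97/9, G_xx = 50/9
Evaluate Brioschi's two determinant matrices M1, M2 and divide by (EG - F^2)^2.
M1 = [[-E_yy/2 + F_xy - G_xx/2, E_x/2, F_x - E_y/2], [F_y - G_x/2, E, F], [G_y/2, F, G]] = [[47/9, -28/3, 5/3], [-14/3, 58/9, -35/36], [5/6, -35/36, 169/144]]; det M1 = -13457/1296
M2 = [[0, E_y/2, G_x/2], [E_y/2, E, F], [G_x/2, F, G]] = [[0, 35/9, -25/36], [35/9, 58/9, -35/36], [-25/36, -35/36, 169/144]]; det M2 = -20225/1296
det M1 - det M2 = 47/9; K = 47/9 / (953/144)^2 = 108288/908209

Answer: K = 108288/908209


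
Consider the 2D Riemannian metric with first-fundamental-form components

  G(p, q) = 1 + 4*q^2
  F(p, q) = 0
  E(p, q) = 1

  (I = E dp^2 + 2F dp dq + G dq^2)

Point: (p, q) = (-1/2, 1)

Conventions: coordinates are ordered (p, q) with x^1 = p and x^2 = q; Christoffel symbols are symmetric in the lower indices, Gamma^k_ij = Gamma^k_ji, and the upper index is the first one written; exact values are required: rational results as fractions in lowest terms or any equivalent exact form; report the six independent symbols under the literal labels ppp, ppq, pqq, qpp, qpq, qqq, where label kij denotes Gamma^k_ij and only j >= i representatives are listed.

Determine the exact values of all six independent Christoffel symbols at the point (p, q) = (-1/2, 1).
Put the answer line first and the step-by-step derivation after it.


Answer: Gamma_ppp = 0, Gamma_ppq = 0, Gamma_pqq = 0, Gamma_qpp = 0, Gamma_qpq = 0, Gamma_qqq = 4/5

E = 1, F = 0, G = 5 at the point
E_p = 0, E_q = 0, F_p = 0, F_q = 0, G_p = 0, G_q = 8
EG - F^2 = 5;  g^inv = (1/5) * [[5, 0], [0, 1]]
first-kind symbols [ij,l] = (1/2)(d_i g_jl + d_j g_il - d_l g_ij): [pp,p] = E_p/2 = 0, [pp,q] = F_p - E_q/2 = 0, [pq,p] = E_q/2 = 0, [pq,q] = G_p/2 = 0, [qq,p] = F_q - G_p/2 = 0, [qq,q] = G_q/2 = 4
Gamma^p_ij = (G*[ij,p] - F*[ij,q])/(EG - F^2), Gamma^q_ij = (E*[ij,q] - F*[ij,p])/(EG - F^2)


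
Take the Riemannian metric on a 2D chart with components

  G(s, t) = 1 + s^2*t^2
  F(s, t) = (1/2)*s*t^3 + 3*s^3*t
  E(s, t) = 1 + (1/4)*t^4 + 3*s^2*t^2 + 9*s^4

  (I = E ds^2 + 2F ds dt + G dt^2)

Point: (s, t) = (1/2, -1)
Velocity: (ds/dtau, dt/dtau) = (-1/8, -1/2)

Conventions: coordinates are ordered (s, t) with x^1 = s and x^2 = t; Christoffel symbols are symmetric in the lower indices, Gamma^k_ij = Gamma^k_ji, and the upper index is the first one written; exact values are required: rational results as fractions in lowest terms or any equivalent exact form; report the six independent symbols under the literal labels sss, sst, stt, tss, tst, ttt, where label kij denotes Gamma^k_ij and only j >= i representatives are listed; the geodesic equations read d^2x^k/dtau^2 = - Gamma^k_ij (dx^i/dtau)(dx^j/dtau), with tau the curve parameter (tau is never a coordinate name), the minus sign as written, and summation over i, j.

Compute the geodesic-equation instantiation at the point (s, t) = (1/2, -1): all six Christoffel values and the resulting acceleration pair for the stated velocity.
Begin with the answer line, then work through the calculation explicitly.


Answer: Gamma_sss = 4/3, Gamma_sst = -4/9, Gamma_stt = 2/9, Gamma_tss = -8/15, Gamma_tst = 8/45, Gamma_ttt = -4/45; accelerations (d^2s/dtau^2, d^2t/dtau^2) = (-1/48, 1/120)

E = 41/16, F = -5/8, G = 5/4 at the point
E_s = 15/2, E_t = -5/2, F_s = -11/4, F_t = 9/8, G_s = 1, G_t = -1/2
EG - F^2 = 45/16;  g^inv = (16/45) * [[5/4, 5/8], [5/8, 41/16]]
first-kind symbols [ij,l] = (1/2)(d_i g_jl + d_j g_il - d_l g_ij): [ss,s] = E_s/2 = 15/4, [ss,t] = F_s - E_t/2 = -3/2, [st,s] = E_t/2 = -5/4, [st,t] = G_s/2 = 1/2, [tt,s] = F_t - G_s/2 = 5/8, [tt,t] = G_t/2 = -1/4
Gamma^s_ij = (G*[ij,s] - F*[ij,t])/(EG - F^2), Gamma^t_ij = (E*[ij,t] - F*[ij,s])/(EG - F^2)
Gamma_sss = 4/3, Gamma_sst = -4/9, Gamma_stt = 2/9, Gamma_tss = -8/15, Gamma_tst = 8/45, Gamma_ttt = -4/45
d^2s/dtau^2 = -(Gamma_sss*(-1/8)^2 + 2*Gamma_sst*(-1/8)*(-1/2) + Gamma_stt*(-1/2)^2) = -1/48
d^2t/dtau^2 = -(Gamma_tss*(-1/8)^2 + 2*Gamma_tst*(-1/8)*(-1/2) + Gamma_ttt*(-1/2)^2) = 1/120


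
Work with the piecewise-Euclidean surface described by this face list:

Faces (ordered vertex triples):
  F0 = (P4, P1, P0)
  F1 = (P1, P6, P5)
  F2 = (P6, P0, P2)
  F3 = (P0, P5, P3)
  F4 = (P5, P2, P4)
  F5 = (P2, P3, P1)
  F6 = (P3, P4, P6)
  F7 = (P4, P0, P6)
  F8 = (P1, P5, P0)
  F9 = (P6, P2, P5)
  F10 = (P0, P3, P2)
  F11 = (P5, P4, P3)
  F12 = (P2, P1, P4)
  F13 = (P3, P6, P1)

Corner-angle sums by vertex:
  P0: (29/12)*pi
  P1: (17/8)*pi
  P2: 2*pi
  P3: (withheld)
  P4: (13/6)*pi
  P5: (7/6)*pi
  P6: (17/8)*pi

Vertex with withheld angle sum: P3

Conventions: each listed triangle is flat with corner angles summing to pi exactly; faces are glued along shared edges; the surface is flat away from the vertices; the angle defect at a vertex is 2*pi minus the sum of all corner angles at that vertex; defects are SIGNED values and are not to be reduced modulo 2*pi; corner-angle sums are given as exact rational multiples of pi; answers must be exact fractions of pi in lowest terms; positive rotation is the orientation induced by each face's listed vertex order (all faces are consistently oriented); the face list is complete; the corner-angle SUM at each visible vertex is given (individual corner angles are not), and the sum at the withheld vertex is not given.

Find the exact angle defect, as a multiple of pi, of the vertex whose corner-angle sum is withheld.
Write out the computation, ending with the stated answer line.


V = 7, E = 21, F = 14; chi = V - E + F = 0
Gauss-Bonnet: total defect = 2*pi*chi = 0; visible defects sum to 0

Answer: defect(P3) = 0


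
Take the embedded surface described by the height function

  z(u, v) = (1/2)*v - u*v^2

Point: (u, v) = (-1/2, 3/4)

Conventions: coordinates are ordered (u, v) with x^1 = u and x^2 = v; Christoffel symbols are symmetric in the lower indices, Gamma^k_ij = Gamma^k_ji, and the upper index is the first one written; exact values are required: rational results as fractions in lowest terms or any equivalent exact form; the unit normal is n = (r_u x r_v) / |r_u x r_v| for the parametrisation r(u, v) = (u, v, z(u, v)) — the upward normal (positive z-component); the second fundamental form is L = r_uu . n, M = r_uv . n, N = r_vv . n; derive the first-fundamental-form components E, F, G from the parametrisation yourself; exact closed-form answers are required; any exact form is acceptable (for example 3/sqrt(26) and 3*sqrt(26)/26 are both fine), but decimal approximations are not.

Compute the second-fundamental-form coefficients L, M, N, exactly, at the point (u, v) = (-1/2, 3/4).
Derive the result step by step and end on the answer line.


z_u = -9/16, z_v = 5/4, z_uu = 0, z_uv = -3/2, z_vv = 1
E = 337/256, F = -45/64, G = 41/16; answer radicand W^2 = 737/256
unnormalised second-form numerators: l = 0, m = -3/2, n = 1; L = l/sqrt(737/256), and similarly M = m/sqrt(W^2), N = n/sqrt(W^2)

Answer: L = 0, M = -24*sqrt(737)/737, N = 16*sqrt(737)/737


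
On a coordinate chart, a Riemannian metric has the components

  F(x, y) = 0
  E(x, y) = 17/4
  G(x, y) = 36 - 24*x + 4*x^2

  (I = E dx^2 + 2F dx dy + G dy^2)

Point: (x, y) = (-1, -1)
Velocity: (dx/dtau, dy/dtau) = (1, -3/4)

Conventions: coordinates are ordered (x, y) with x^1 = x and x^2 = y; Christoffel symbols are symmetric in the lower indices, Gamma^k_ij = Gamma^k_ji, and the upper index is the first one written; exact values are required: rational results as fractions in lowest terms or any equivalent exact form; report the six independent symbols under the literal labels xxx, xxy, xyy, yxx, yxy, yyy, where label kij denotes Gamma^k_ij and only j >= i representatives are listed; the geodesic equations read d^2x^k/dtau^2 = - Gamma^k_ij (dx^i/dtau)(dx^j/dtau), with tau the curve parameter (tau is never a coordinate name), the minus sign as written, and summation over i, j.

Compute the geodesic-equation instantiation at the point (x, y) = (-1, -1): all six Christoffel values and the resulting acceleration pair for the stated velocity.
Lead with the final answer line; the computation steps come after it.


Answer: Gamma_xxx = 0, Gamma_xxy = 0, Gamma_xyy = 64/17, Gamma_yxx = 0, Gamma_yxy = -1/4, Gamma_yyy = 0; accelerations (d^2x/dtau^2, d^2y/dtau^2) = (-36/17, -3/8)

E = 17/4, F = 0, G = 64 at the point
E_x = 0, E_y = 0, F_x = 0, F_y = 0, G_x = -32, G_y = 0
EG - F^2 = 272;  g^inv = (1/272) * [[64, 0], [0, 17/4]]
first-kind symbols [ij,l] = (1/2)(d_i g_jl + d_j g_il - d_l g_ij): [xx,x] = E_x/2 = 0, [xx,y] = F_x - E_y/2 = 0, [xy,x] = E_y/2 = 0, [xy,y] = G_x/2 = -16, [yy,x] = F_y - G_x/2 = 16, [yy,y] = G_y/2 = 0
Gamma^x_ij = (G*[ij,x] - F*[ij,y])/(EG - F^2), Gamma^y_ij = (E*[ij,y] - F*[ij,x])/(EG - F^2)
Gamma_xxx = 0, Gamma_xxy = 0, Gamma_xyy = 64/17, Gamma_yxx = 0, Gamma_yxy = -1/4, Gamma_yyy = 0
d^2x/dtau^2 = -(Gamma_xxx*(1)^2 + 2*Gamma_xxy*(1)*(-3/4) + Gamma_xyy*(-3/4)^2) = -36/17
d^2y/dtau^2 = -(Gamma_yxx*(1)^2 + 2*Gamma_yxy*(1)*(-3/4) + Gamma_yyy*(-3/4)^2) = -3/8


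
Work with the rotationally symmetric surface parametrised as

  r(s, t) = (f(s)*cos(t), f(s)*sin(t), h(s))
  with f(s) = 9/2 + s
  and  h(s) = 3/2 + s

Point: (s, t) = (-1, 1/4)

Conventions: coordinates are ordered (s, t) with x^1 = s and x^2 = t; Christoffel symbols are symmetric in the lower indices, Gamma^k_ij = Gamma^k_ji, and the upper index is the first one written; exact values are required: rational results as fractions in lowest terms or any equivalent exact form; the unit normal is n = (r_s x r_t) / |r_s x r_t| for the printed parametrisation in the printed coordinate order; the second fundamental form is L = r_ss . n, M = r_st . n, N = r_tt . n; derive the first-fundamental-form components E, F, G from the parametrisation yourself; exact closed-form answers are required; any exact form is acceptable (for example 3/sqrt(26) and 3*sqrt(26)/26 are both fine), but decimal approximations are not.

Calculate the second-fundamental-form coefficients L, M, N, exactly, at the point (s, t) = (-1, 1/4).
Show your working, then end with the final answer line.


f = 7/2, f' = 1, f'' = 0, h' = 1, h'' = 0
E = 2, F = 0, G = 49/4; answer radicand W^2 = 2
unnormalised second-form numerators: l = 0, m = 0, n = 7/2; L = l/sqrt(2), and similarly M = m/sqrt(W^2), N = n/sqrt(W^2)

Answer: L = 0, M = 0, N = 7*sqrt(2)/4


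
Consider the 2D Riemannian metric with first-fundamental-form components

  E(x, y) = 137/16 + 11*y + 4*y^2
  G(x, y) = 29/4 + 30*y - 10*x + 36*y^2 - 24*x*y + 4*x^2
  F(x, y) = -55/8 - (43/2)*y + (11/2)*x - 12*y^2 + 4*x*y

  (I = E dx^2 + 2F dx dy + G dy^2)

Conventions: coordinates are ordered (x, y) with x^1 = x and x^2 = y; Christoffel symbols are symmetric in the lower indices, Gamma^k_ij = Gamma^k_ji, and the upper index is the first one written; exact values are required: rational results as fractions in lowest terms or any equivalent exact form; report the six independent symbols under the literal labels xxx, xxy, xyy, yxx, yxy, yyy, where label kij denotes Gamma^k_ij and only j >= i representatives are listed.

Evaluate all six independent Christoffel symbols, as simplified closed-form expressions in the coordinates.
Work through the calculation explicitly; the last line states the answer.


E = 137/16 + 11*y + 4*y^2; F = -55/8 - (43/2)*y + (11/2)*x - 12*y^2 + 4*x*y; G = 29/4 + 30*y - 10*x + 36*y^2 - 24*x*y + 4*x^2
Gamma^k_ij = (1/2) g^{kl} (d_i g_jl + d_j g_il - d_l g_ij), with g^inv = (1/(EG-F^2)) [[G, -F], [-F, E]]
first partials: E_x = 0, E_y = 11 + 8*y, F_x = 11/2 + 4*y, F_y = -43/2 - 24*y + 4*x, G_x = -10 - 24*y + 8*x, G_y = 30 + 72*y - 24*x
D = EG - F^2 = 237/16 + 41*y - 10*x + 40*y^2 - 24*x*y + 4*x^2
expanded: Gamma^x_xx = (G E_x - 2F F_x + F E_y)/(2D), Gamma^x_xy = (G E_y - F G_x)/(2D), Gamma^x_yy = (2G F_y - G G_x - F G_y)/(2D), Gamma^y_xx = (2E F_x - E E_y - F E_x)/(2D), Gamma^y_xy = (E G_x - F E_y)/(2D), Gamma^y_yy = (E G_y - 2F F_y + F G_x)/(2D); substitute and cancel common factors

Answer: Gamma_xxx = 0, Gamma_xxy = (64*y + 88)/(64*x^2 - 384*x*y - 160*x + 640*y^2 + 656*y + 237), Gamma_xyy = (-192*y - 264)/(64*x^2 - 384*x*y - 160*x + 640*y^2 + 656*y + 237), Gamma_yxx = 0, Gamma_yxy = (64*x - 192*y - 80)/(64*x^2 - 384*x*y - 160*x + 640*y^2 + 656*y + 237), Gamma_yyy = (-192*x + 576*y + 240)/(64*x^2 - 384*x*y - 160*x + 640*y^2 + 656*y + 237)


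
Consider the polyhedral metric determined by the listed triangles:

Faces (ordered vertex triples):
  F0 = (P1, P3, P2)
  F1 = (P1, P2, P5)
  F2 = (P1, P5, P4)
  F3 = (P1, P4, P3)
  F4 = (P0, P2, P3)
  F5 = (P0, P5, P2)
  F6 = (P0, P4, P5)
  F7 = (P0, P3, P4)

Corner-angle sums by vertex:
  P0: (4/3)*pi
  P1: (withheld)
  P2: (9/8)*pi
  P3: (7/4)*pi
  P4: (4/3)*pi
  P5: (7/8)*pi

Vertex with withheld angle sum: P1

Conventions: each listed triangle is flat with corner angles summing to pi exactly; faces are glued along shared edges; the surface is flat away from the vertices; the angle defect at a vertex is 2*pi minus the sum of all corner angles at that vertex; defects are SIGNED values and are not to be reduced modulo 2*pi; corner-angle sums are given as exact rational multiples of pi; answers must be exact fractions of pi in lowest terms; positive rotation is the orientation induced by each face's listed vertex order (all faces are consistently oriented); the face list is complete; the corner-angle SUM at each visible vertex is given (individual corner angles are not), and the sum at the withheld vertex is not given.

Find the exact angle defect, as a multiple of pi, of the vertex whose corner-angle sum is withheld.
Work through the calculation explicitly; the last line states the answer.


V = 6, E = 12, F = 8; chi = V - E + F = 2
Gauss-Bonnet: total defect = 2*pi*chi = 4*pi; visible defects sum to (43/12)*pi

Answer: defect(P1) = (5/12)*pi


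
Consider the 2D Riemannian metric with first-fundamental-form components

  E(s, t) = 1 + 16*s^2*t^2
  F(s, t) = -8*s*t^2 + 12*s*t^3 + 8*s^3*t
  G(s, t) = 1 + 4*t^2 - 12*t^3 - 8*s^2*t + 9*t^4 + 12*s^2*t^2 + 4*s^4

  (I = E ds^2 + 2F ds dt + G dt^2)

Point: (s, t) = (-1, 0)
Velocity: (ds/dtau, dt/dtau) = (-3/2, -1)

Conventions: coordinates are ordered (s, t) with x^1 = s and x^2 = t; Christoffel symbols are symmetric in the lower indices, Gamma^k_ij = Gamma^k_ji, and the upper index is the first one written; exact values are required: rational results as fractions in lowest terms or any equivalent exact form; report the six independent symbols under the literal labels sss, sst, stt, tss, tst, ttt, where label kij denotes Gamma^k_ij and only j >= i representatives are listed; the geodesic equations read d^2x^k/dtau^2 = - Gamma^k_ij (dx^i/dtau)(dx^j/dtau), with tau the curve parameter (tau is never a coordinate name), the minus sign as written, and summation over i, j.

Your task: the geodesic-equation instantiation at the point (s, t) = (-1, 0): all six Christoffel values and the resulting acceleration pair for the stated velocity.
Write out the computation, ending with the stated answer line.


E = 1, F = 0, G = 5 at the point
E_s = 0, E_t = 0, F_s = 0, F_t = -8, G_s = -16, G_t = -8
EG - F^2 = 5;  g^inv = (1/5) * [[5, 0], [0, 1]]
first-kind symbols [ij,l] = (1/2)(d_i g_jl + d_j g_il - d_l g_ij): [ss,s] = E_s/2 = 0, [ss,t] = F_s - E_t/2 = 0, [st,s] = E_t/2 = 0, [st,t] = G_s/2 = -8, [tt,s] = F_t - G_s/2 = 0, [tt,t] = G_t/2 = -4
Gamma^s_ij = (G*[ij,s] - F*[ij,t])/(EG - F^2), Gamma^t_ij = (E*[ij,t] - F*[ij,s])/(EG - F^2)
Gamma_sss = 0, Gamma_sst = 0, Gamma_stt = 0, Gamma_tss = 0, Gamma_tst = -8/5, Gamma_ttt = -4/5
d^2s/dtau^2 = -(Gamma_sss*(-3/2)^2 + 2*Gamma_sst*(-3/2)*(-1) + Gamma_stt*(-1)^2) = 0
d^2t/dtau^2 = -(Gamma_tss*(-3/2)^2 + 2*Gamma_tst*(-3/2)*(-1) + Gamma_ttt*(-1)^2) = 28/5

Answer: Gamma_sss = 0, Gamma_sst = 0, Gamma_stt = 0, Gamma_tss = 0, Gamma_tst = -8/5, Gamma_ttt = -4/5; accelerations (d^2s/dtau^2, d^2t/dtau^2) = (0, 28/5)


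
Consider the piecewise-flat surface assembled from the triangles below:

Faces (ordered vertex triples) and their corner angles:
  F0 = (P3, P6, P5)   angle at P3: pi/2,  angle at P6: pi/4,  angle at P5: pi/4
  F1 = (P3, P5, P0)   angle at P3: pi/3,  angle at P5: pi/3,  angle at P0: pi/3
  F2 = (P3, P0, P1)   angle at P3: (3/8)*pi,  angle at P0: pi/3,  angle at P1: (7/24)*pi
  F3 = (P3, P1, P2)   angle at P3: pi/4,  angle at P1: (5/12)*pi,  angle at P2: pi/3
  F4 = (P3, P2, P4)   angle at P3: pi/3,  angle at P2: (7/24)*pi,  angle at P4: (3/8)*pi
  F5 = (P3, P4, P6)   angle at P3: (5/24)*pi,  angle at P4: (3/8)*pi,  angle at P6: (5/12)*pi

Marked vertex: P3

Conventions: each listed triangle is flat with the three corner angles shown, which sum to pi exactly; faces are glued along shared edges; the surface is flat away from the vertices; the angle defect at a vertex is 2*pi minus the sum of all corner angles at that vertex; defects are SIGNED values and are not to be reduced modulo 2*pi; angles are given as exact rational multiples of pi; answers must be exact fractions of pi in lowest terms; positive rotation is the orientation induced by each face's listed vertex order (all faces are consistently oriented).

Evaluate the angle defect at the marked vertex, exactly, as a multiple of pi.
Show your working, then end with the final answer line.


Sum of corner angles at P3: 2*pi
defect = 2*pi - 2*pi

Answer: defect(P3) = 0


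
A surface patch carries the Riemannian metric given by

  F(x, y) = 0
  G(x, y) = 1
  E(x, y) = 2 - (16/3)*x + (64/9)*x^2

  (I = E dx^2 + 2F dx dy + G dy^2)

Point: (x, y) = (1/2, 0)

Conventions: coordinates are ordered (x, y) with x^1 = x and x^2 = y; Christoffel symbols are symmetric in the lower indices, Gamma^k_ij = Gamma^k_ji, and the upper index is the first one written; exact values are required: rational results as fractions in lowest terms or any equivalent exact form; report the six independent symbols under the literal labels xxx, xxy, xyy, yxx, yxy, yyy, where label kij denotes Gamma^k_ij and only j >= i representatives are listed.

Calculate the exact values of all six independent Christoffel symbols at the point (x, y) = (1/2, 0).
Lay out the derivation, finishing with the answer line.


E = 10/9, F = 0, G = 1 at the point
E_x = 16/9, E_y = 0, F_x = 0, F_y = 0, G_x = 0, G_y = 0
EG - F^2 = 10/9;  g^inv = (9/10) * [[1, 0], [0, 10/9]]
first-kind symbols [ij,l] = (1/2)(d_i g_jl + d_j g_il - d_l g_ij): [xx,x] = E_x/2 = 8/9, [xx,y] = F_x - E_y/2 = 0, [xy,x] = E_y/2 = 0, [xy,y] = G_x/2 = 0, [yy,x] = F_y - G_x/2 = 0, [yy,y] = G_y/2 = 0
Gamma^x_ij = (G*[ij,x] - F*[ij,y])/(EG - F^2), Gamma^y_ij = (E*[ij,y] - F*[ij,x])/(EG - F^2)

Answer: Gamma_xxx = 4/5, Gamma_xxy = 0, Gamma_xyy = 0, Gamma_yxx = 0, Gamma_yxy = 0, Gamma_yyy = 0


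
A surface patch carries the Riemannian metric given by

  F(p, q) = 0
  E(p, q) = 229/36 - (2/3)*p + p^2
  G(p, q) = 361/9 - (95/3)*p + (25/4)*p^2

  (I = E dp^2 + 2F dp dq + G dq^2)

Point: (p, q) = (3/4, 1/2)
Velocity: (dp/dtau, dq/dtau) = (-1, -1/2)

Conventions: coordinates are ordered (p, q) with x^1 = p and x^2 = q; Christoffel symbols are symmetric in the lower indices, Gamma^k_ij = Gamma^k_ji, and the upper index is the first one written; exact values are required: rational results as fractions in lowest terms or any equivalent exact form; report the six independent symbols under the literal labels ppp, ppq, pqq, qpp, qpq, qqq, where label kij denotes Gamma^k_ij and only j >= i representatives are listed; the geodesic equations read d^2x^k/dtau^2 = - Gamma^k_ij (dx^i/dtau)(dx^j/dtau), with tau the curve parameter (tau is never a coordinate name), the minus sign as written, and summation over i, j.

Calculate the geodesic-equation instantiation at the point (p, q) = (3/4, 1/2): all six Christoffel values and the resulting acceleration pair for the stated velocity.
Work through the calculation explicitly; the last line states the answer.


E = 925/144, F = 0, G = 11449/576 at the point
E_p = 5/6, E_q = 0, F_p = 0, F_q = 0, G_p = -535/24, G_q = 0
EG - F^2 = 10590325/82944;  g^inv = (82944/10590325) * [[11449/576, 0], [0, 925/144]]
first-kind symbols [ij,l] = (1/2)(d_i g_jl + d_j g_il - d_l g_ij): [pp,p] = E_p/2 = 5/12, [pp,q] = F_p - E_q/2 = 0, [pq,p] = E_q/2 = 0, [pq,q] = G_p/2 = -535/48, [qq,p] = F_q - G_p/2 = 535/48, [qq,q] = G_q/2 = 0
Gamma^p_ij = (G*[ij,p] - F*[ij,q])/(EG - F^2), Gamma^q_ij = (E*[ij,q] - F*[ij,p])/(EG - F^2)
Gamma_ppp = 12/185, Gamma_ppq = 0, Gamma_pqq = 321/185, Gamma_qpp = 0, Gamma_qpq = -60/107, Gamma_qqq = 0
d^2p/dtau^2 = -(Gamma_ppp*(-1)^2 + 2*Gamma_ppq*(-1)*(-1/2) + Gamma_pqq*(-1/2)^2) = -369/740
d^2q/dtau^2 = -(Gamma_qpp*(-1)^2 + 2*Gamma_qpq*(-1)*(-1/2) + Gamma_qqq*(-1/2)^2) = 60/107

Answer: Gamma_ppp = 12/185, Gamma_ppq = 0, Gamma_pqq = 321/185, Gamma_qpp = 0, Gamma_qpq = -60/107, Gamma_qqq = 0; accelerations (d^2p/dtau^2, d^2q/dtau^2) = (-369/740, 60/107)


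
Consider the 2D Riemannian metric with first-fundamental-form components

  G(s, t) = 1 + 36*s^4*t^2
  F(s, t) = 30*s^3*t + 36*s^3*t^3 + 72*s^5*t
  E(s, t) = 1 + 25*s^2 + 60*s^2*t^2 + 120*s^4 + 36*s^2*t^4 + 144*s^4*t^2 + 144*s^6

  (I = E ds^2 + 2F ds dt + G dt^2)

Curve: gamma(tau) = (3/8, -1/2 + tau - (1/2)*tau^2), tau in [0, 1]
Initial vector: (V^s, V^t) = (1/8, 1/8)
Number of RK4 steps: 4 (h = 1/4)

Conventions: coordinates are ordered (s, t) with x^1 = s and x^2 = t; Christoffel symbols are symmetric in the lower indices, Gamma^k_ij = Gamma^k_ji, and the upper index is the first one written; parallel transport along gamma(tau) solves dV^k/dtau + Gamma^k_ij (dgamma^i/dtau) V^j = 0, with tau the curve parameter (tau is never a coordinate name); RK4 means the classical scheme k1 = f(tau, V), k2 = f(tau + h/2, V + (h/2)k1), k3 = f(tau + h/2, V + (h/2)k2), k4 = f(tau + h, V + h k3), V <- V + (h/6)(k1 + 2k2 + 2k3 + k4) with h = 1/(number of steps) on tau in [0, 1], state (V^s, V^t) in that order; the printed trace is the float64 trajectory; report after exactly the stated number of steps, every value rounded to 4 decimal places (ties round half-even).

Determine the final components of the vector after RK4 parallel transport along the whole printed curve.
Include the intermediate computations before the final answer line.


gamma'(tau) = (0, 1 - tau); f(tau, V)^k = -Gamma^k_ij(gamma(tau)) gamma'^i(tau) V^j; h = 1/4; intermediate values shown to 6 dp
curve data and Christoffel symbols at the stage parameters:
  tau = 0.000000: gamma = (0.375000, -0.500000), gamma' = (0.000000, 1.000000); Gamma_sss = 3.347588, Gamma_sst = -0.651422, Gamma_stt = 0.244283, Gamma_tss = -0.459974, Gamma_tst = 0.089508, Gamma_ttt = -0.033566
  tau = 0.125000: gamma = (0.375000, -0.382812), gamma' = (0.000000, 0.875000); Gamma_sss = 3.390984, Gamma_sst = -0.533871, Gamma_stt = 0.261488, Gamma_tss = -0.385997, Gamma_tst = 0.060771, Gamma_ttt = -0.029765
  tau = 0.250000: gamma = (0.375000, -0.281250), gamma' = (0.000000, 0.750000); Gamma_sss = 3.422153, Gamma_sst = -0.411039, Gamma_stt = 0.274026, Gamma_tss = -0.302366, Gamma_tst = 0.036318, Gamma_ttt = -0.024212
  tau = 0.375000: gamma = (0.375000, -0.195312), gamma' = (0.000000, 0.625000); Gamma_sss = 3.442311, Gamma_sst = -0.293981, Gamma_stt = 0.282222, Gamma_tss = -0.218718, Gamma_tst = 0.018679, Gamma_ttt = -0.017932
  tau = 0.500000: gamma = (0.375000, -0.125000), gamma' = (0.000000, 0.500000); Gamma_sss = 3.453821, Gamma_sst = -0.191289, Gamma_stt = 0.286933, Gamma_tss = -0.143246, Gamma_tst = 0.007934, Gamma_ttt = -0.011900
  tau = 0.625000: gamma = (0.375000, -0.070312), gamma' = (0.000000, 0.375000); Gamma_sss = 3.459388, Gamma_sst = -0.108458, Gamma_stt = 0.289220, Gamma_tss = -0.081476, Gamma_tst = 0.002554, Gamma_ttt = -0.006812
  tau = 0.750000: gamma = (0.375000, -0.031250), gamma' = (0.000000, 0.250000); Gamma_sss = 3.461474, Gamma_sst = -0.048346, Gamma_stt = 0.290079, Gamma_tss = -0.036362, Gamma_tst = 0.000508, Gamma_ttt = -0.003047
  tau = 0.875000: gamma = (0.375000, -0.007812), gamma' = (0.000000, 0.125000); Gamma_sss = 3.461956, Gamma_sst = -0.012095, Gamma_stt = 0.290278, Gamma_tss = -0.009099, Gamma_tst = 0.000032, Gamma_ttt = -0.000763
  tau = 1.000000: gamma = (0.375000, 0.000000), gamma' = (0.000000, 0.000000); Gamma_sss = 3.461989, Gamma_sst = 0.000000, Gamma_stt = 0.290291, Gamma_tss = 0.000000, Gamma_tst = 0.000000, Gamma_ttt = 0.000000
step 0: V^s = 0.1250, V^t = 0.1250
step 1: k1 = (0.050892, -0.006993), k2 = (0.032964, -0.003752), k3 = (0.031824, -0.003623), k4 = (0.015484, -0.001368); V <- V + (h/6)(k1 + 2k2 + 2k3 + k4): V^s = 0.1332, V^t = 0.1240
step 2: k1 = (0.015560, -0.001375), k2 = (0.002976, -0.000189), k3 = (0.002661, -0.000169), k4 = (-0.004989, 0.000207); V <- V + (h/6)(k1 + 2k2 + 2k3 + k4): V^s = 0.1341, V^t = 0.1240
step 3: k1 = (-0.004960, 0.000206), k2 = (-0.008019, 0.000189), k3 = (-0.008035, 0.000189), k4 = (-0.007397, 0.000078); V <- V + (h/6)(k1 + 2k2 + 2k3 + k4): V^s = 0.1322, V^t = 0.1240
step 4: k1 = (-0.007394, 0.000078), k2 = (-0.004301, 0.000011), k3 = (-0.004300, 0.000011), k4 = (0.000000, 0.000000); V <- V + (h/6)(k1 + 2k2 + 2k3 + k4): V^s = 0.1312, V^t = 0.1240

Answer: V^s = 0.1312, V^t = 0.1240
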